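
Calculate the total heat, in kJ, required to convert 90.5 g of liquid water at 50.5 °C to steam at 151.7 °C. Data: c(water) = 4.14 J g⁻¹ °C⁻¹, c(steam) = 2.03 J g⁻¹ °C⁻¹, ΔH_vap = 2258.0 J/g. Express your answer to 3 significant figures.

q = 232 kJ

q1 (heat water 50.5→100.0 °C): 90.5 × 4.14 × 49.5 = 18546 J
q2 (vaporize at 100 °C): 90.5 × 2258.0 = 204349 J
q3 (heat steam 100.0→151.7 °C): 90.5 × 2.03 × 51.7 = 9498 J
Total: 18546 + 204349 + 9498 = 232393 J = 232 kJ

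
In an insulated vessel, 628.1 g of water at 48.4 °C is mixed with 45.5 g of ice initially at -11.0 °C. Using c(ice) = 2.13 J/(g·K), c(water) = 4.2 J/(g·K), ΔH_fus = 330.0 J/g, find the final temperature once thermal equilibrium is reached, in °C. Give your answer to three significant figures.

T_f = 39.4 °C

Heat to bring ice to 0 °C and melt it: q₁ = 45.5×2.13×11.0 + 45.5×330.0 = 16081 J
Heat the water can supply cooling to 0 °C: 628.1×4.2×48.4 = 127680 J > q₁, so all ice melts.
Energy balance: 628.1×4.2×(48.4 − T) = 16081 + 45.5×4.2×(T − 0)
2638.02(48.4 − T) = 16081 + 191.1 T
127680 − 16081 = 2829.12 T
T = 111599 / 2829.12 = 39.447 °C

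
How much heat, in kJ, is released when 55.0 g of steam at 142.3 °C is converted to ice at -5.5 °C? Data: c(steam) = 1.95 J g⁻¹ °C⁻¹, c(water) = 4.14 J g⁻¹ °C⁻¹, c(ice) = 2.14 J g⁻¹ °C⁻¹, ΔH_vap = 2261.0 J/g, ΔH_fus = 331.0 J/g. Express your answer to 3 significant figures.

q = 171 kJ

q1 (cool steam 142.3→100 °C): 55.0 × 1.95 × 42.3 = 4537 J
q2 (condense at 100 °C): 55.0 × 2261.0 = 124355 J
q3 (cool water 100→0 °C): 55.0 × 4.14 × 100.0 = 22770 J
q4 (freeze at 0 °C): 55.0 × 331.0 = 18205 J
q5 (cool ice 0→-5.5 °C): 55.0 × 2.14 × 5.5 = 647 J
Total: 4537 + 124355 + 22770 + 18205 + 647 = 170514 J = 171 kJ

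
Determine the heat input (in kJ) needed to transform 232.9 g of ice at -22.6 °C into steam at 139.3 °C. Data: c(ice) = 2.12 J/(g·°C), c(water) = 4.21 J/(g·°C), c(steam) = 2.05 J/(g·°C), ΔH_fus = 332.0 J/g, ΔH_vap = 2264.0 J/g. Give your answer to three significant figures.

q = 733 kJ

q1 (heat ice -22.6→0.0 °C): 232.9 × 2.12 × 22.6 = 11159 J
q2 (melt at 0 °C): 232.9 × 332.0 = 77323 J
q3 (heat water 0.0→100.0 °C): 232.9 × 4.21 × 100.0 = 98051 J
q4 (vaporize at 100 °C): 232.9 × 2264.0 = 527286 J
q5 (heat steam 100.0→139.3 °C): 232.9 × 2.05 × 39.3 = 18764 J
Total: 11159 + 77323 + 98051 + 527286 + 18764 = 732583 J = 733 kJ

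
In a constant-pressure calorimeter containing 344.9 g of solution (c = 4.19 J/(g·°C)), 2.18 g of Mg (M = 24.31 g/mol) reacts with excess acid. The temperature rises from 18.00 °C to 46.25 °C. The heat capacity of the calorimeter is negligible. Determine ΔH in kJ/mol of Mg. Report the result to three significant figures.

|ΔT| = |46.25 − 18.00| = 28.25 °C
|q_surr| = (344.9 × 4.19) × 28.25 = 1445.131 × 28.25 = 40820 J
n(Mg) = 2.18 / 24.31 = 0.08968 mol
Temperature rose, so q_rxn = −|q_surr| = -40.82 kJ
ΔH = q_rxn / n = -455.2 kJ/mol

ΔH = -455 kJ/mol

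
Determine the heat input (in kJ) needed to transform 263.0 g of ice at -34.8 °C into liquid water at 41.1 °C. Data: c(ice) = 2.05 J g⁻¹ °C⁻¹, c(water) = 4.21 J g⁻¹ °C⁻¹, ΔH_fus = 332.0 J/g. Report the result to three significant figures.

q1 (heat ice -34.8→0.0 °C): 263.0 × 2.05 × 34.8 = 18762 J
q2 (melt at 0 °C): 263.0 × 332.0 = 87316 J
q3 (heat water 0.0→41.1 °C): 263.0 × 4.21 × 41.1 = 45507 J
Total: 18762 + 87316 + 45507 = 151585 J = 152 kJ

q = 152 kJ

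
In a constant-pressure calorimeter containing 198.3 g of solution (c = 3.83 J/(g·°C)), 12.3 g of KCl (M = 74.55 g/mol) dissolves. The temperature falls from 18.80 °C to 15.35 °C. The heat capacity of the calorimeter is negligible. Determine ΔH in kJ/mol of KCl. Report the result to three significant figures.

|ΔT| = |15.35 − 18.80| = 3.45 °C
|q_surr| = (198.3 × 3.83) × 3.45 = 759.489 × 3.45 = 2620 J
n(KCl) = 12.3 / 74.55 = 0.1650 mol
Temperature fell, so q_rxn = +|q_surr| = 2.620 kJ
ΔH = q_rxn / n = 15.88 kJ/mol

ΔH = 15.9 kJ/mol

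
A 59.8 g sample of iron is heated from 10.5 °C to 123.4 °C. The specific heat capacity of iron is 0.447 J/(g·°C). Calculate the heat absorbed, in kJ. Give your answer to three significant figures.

q = m c ΔT = 59.8 × 0.447 × (123.4 − 10.5)
q = 59.8 × 0.447 × 112.9 = 3018 J = 3.02 kJ

q = 3.02 kJ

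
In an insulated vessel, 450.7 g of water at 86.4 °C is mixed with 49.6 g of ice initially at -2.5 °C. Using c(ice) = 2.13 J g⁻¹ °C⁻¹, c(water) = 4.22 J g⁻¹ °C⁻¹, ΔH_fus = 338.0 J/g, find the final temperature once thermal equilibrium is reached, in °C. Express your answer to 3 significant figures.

T_f = 69.8 °C

Heat to bring ice to 0 °C and melt it: q₁ = 49.6×2.13×2.5 + 49.6×338.0 = 17029 J
Heat the water can supply cooling to 0 °C: 450.7×4.22×86.4 = 164329 J > q₁, so all ice melts.
Energy balance: 450.7×4.22×(86.4 − T) = 17029 + 49.6×4.22×(T − 0)
1901.954(86.4 − T) = 17029 + 209.312 T
164329 − 17029 = 2111.266 T
T = 147300 / 2111.266 = 69.77 °C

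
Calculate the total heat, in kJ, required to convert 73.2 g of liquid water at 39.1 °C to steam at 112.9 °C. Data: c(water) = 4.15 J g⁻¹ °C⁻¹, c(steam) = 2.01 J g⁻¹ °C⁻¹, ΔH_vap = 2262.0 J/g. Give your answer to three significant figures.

q1 (heat water 39.1→100.0 °C): 73.2 × 4.15 × 60.9 = 18500 J
q2 (vaporize at 100 °C): 73.2 × 2262.0 = 165578 J
q3 (heat steam 100.0→112.9 °C): 73.2 × 2.01 × 12.9 = 1898 J
Total: 18500 + 165578 + 1898 = 185976 J = 186 kJ

q = 186 kJ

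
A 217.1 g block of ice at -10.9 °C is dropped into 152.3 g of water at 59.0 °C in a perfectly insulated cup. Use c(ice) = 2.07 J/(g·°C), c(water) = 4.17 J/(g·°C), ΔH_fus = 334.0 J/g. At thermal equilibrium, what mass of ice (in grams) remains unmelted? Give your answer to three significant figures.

Heat to warm all ice to 0 °C: 217.1×2.07×10.9 = 4898.4 J
Heat released by water cooling to 0 °C: 152.3×4.17×59.0 = 37470 J
37470 J < 4898.4 + 217.1×334.0 = 77409.8 J, so not all ice melts; final T = 0 °C.
Heat left for melting: 37470 − 4898.4 = 32571.6 J
Mass melted = 32571.6 / 334.0 = 97.52 g
Ice remaining = 217.1 − 97.52 = 119.58 g

m_ice remaining = 120 g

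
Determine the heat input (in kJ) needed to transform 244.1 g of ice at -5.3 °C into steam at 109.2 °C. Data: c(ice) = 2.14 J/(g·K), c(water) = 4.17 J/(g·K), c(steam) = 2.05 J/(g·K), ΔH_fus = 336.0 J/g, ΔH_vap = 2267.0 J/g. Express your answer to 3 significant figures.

q1 (heat ice -5.3→0.0 °C): 244.1 × 2.14 × 5.3 = 2769 J
q2 (melt at 0 °C): 244.1 × 336.0 = 82018 J
q3 (heat water 0.0→100.0 °C): 244.1 × 4.17 × 100.0 = 101790 J
q4 (vaporize at 100 °C): 244.1 × 2267.0 = 553375 J
q5 (heat steam 100.0→109.2 °C): 244.1 × 2.05 × 9.2 = 4604 J
Total: 2769 + 82018 + 101790 + 553375 + 4604 = 744556 J = 745 kJ

q = 745 kJ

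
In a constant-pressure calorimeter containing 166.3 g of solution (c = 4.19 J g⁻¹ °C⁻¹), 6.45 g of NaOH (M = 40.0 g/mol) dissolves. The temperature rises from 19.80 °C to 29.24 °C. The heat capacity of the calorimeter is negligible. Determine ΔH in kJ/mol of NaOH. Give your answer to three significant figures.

|ΔT| = |29.24 − 19.80| = 9.44 °C
|q_surr| = (166.3 × 4.19) × 9.44 = 696.797 × 9.44 = 6578 J
n(NaOH) = 6.45 / 40.0 = 0.1613 mol
Temperature rose, so q_rxn = −|q_surr| = -6.578 kJ
ΔH = q_rxn / n = -40.78 kJ/mol

ΔH = -40.8 kJ/mol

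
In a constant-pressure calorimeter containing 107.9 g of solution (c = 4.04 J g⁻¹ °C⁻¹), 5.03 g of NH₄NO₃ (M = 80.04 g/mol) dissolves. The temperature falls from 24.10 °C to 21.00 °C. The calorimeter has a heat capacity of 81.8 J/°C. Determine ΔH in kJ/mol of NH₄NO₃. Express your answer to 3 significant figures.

ΔH = 25.5 kJ/mol

|ΔT| = |21.00 − 24.10| = 3.10 °C
|q_surr| = (107.9 × 4.04 + 81.8) × 3.10 = 517.716 × 3.10 = 1605 J
n(NH₄NO₃) = 5.03 / 80.04 = 0.06284 mol
Temperature fell, so q_rxn = +|q_surr| = 1.605 kJ
ΔH = q_rxn / n = 25.54 kJ/mol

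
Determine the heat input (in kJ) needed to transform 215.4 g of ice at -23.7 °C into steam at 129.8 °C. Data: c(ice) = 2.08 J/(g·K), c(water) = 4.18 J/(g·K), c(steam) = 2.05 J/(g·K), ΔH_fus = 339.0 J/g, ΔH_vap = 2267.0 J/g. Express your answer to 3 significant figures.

q1 (heat ice -23.7→0.0 °C): 215.4 × 2.08 × 23.7 = 10618 J
q2 (melt at 0 °C): 215.4 × 339.0 = 73021 J
q3 (heat water 0.0→100.0 °C): 215.4 × 4.18 × 100.0 = 90037 J
q4 (vaporize at 100 °C): 215.4 × 2267.0 = 488312 J
q5 (heat steam 100.0→129.8 °C): 215.4 × 2.05 × 29.8 = 13159 J
Total: 10618 + 73021 + 90037 + 488312 + 13159 = 675147 J = 675 kJ

q = 675 kJ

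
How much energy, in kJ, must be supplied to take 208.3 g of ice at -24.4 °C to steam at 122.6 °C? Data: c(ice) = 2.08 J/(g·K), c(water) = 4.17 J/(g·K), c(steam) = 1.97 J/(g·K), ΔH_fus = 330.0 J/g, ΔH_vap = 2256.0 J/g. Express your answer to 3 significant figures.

q1 (heat ice -24.4→0.0 °C): 208.3 × 2.08 × 24.4 = 10572 J
q2 (melt at 0 °C): 208.3 × 330.0 = 68739 J
q3 (heat water 0.0→100.0 °C): 208.3 × 4.17 × 100.0 = 86861 J
q4 (vaporize at 100 °C): 208.3 × 2256.0 = 469925 J
q5 (heat steam 100.0→122.6 °C): 208.3 × 1.97 × 22.6 = 9274 J
Total: 10572 + 68739 + 86861 + 469925 + 9274 = 645371 J = 645 kJ

q = 645 kJ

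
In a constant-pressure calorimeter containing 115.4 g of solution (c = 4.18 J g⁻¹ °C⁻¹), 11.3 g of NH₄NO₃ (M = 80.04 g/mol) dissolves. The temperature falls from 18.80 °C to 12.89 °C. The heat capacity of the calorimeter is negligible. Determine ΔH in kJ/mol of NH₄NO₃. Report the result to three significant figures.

|ΔT| = |12.89 − 18.80| = 5.91 °C
|q_surr| = (115.4 × 4.18) × 5.91 = 482.372 × 5.91 = 2851 J
n(NH₄NO₃) = 11.3 / 80.04 = 0.1412 mol
Temperature fell, so q_rxn = +|q_surr| = 2.851 kJ
ΔH = q_rxn / n = 20.19 kJ/mol

ΔH = 20.2 kJ/mol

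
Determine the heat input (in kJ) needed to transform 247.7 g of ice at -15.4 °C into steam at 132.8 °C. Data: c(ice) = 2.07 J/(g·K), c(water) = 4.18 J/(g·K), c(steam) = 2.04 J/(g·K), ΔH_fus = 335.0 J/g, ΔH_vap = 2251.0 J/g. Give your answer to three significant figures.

q1 (heat ice -15.4→0.0 °C): 247.7 × 2.07 × 15.4 = 7896 J
q2 (melt at 0 °C): 247.7 × 335.0 = 82980 J
q3 (heat water 0.0→100.0 °C): 247.7 × 4.18 × 100.0 = 103539 J
q4 (vaporize at 100 °C): 247.7 × 2251.0 = 557573 J
q5 (heat steam 100.0→132.8 °C): 247.7 × 2.04 × 32.8 = 16574 J
Total: 7896 + 82980 + 103539 + 557573 + 16574 = 768562 J = 769 kJ

q = 769 kJ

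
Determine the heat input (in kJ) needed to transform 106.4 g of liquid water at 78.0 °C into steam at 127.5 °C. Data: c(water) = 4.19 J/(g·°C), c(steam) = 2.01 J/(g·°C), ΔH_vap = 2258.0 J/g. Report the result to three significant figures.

q1 (heat water 78.0→100.0 °C): 106.4 × 4.19 × 22.0 = 9808 J
q2 (vaporize at 100 °C): 106.4 × 2258.0 = 240251 J
q3 (heat steam 100.0→127.5 °C): 106.4 × 2.01 × 27.5 = 5881 J
Total: 9808 + 240251 + 5881 = 255940 J = 256 kJ

q = 256 kJ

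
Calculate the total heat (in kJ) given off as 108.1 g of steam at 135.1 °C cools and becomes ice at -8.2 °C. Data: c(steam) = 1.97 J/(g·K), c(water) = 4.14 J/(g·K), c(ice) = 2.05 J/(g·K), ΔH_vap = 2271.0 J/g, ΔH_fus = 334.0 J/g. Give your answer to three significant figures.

q1 (cool steam 135.1→100 °C): 108.1 × 1.97 × 35.1 = 7475 J
q2 (condense at 100 °C): 108.1 × 2271.0 = 245495 J
q3 (cool water 100→0 °C): 108.1 × 4.14 × 100.0 = 44753 J
q4 (freeze at 0 °C): 108.1 × 334.0 = 36105 J
q5 (cool ice 0→-8.2 °C): 108.1 × 2.05 × 8.2 = 1817 J
Total: 7475 + 245495 + 44753 + 36105 + 1817 = 335645 J = 336 kJ

q = 336 kJ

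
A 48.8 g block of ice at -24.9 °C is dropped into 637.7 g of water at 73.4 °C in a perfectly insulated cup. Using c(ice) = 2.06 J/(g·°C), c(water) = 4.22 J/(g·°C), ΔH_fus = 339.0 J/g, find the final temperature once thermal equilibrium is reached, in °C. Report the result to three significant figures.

Heat to bring ice to 0 °C and melt it: q₁ = 48.8×2.06×24.9 + 48.8×339.0 = 19046 J
Heat the water can supply cooling to 0 °C: 637.7×4.22×73.4 = 197526 J > q₁, so all ice melts.
Energy balance: 637.7×4.22×(73.4 − T) = 19046 + 48.8×4.22×(T − 0)
2691.094(73.4 − T) = 19046 + 205.936 T
197526 − 19046 = 2897.030 T
T = 178480 / 2897.030 = 61.61 °C

T_f = 61.6 °C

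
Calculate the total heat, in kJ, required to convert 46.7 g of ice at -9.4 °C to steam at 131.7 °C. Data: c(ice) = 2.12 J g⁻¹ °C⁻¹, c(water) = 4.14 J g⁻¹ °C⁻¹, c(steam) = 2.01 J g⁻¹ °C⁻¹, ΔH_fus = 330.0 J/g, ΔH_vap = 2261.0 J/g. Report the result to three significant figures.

q = 144 kJ

q1 (heat ice -9.4→0.0 °C): 46.7 × 2.12 × 9.4 = 931 J
q2 (melt at 0 °C): 46.7 × 330.0 = 15411 J
q3 (heat water 0.0→100.0 °C): 46.7 × 4.14 × 100.0 = 19334 J
q4 (vaporize at 100 °C): 46.7 × 2261.0 = 105589 J
q5 (heat steam 100.0→131.7 °C): 46.7 × 2.01 × 31.7 = 2976 J
Total: 931 + 15411 + 19334 + 105589 + 2976 = 144241 J = 144 kJ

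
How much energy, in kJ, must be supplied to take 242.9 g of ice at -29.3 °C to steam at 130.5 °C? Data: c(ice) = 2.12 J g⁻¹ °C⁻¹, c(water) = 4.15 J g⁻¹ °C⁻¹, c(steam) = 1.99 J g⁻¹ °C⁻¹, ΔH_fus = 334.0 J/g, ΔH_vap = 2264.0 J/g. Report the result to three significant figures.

q = 762 kJ

q1 (heat ice -29.3→0.0 °C): 242.9 × 2.12 × 29.3 = 15088 J
q2 (melt at 0 °C): 242.9 × 334.0 = 81129 J
q3 (heat water 0.0→100.0 °C): 242.9 × 4.15 × 100.0 = 100804 J
q4 (vaporize at 100 °C): 242.9 × 2264.0 = 549926 J
q5 (heat steam 100.0→130.5 °C): 242.9 × 1.99 × 30.5 = 14743 J
Total: 15088 + 81129 + 100804 + 549926 + 14743 = 761690 J = 762 kJ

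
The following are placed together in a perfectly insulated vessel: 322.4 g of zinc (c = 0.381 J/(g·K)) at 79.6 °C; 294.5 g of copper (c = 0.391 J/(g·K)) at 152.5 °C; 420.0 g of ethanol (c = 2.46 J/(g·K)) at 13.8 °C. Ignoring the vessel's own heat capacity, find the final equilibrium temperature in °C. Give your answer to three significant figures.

Σ mᵢcᵢ(T − Tᵢ) = 0  ⇒  T = Σ mᵢcᵢTᵢ / Σ mᵢcᵢ
Σ mᵢcᵢ = 322.4×0.381 + 294.5×0.391 + 420.0×2.46 = 1271.1839
Σ mᵢcᵢTᵢ = 122.8344×79.6 + 115.1495×152.5 + 1033.2×13.8 = 41596
T = 41596 / 1271.1839 = 32.72 °C

T_f = 32.7 °C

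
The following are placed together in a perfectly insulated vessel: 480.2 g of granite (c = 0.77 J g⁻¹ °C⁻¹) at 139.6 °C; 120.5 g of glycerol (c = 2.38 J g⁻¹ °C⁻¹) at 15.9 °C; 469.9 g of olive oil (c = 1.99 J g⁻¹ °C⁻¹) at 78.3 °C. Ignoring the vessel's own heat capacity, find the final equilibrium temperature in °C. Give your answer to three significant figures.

Σ mᵢcᵢ(T − Tᵢ) = 0  ⇒  T = Σ mᵢcᵢTᵢ / Σ mᵢcᵢ
Σ mᵢcᵢ = 480.2×0.77 + 120.5×2.38 + 469.9×1.99 = 1591.645
Σ mᵢcᵢTᵢ = 369.754×139.6 + 286.79×15.9 + 935.101×78.3 = 129400
T = 129400 / 1591.645 = 81.30 °C

T_f = 81.3 °C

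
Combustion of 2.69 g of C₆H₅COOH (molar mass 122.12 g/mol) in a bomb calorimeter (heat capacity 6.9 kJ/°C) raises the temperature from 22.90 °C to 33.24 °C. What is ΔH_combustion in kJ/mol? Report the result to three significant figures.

ΔH = -3240 kJ/mol

ΔT = 33.24 − 22.90 = 10.34 °C
q_cal = C_cal × ΔT = 6.9 × 10.34 = 71.346 kJ
n = 2.69 / 122.12 = 0.02203 mol
q_rxn = −q_cal = -71.346 kJ
ΔH = -71.346 / 0.02203 = -3239 kJ/mol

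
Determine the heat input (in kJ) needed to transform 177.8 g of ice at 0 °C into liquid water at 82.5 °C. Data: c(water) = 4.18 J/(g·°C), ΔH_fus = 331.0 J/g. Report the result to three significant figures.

q1 (melt at 0 °C): 177.8 × 331.0 = 58852 J
q2 (heat water 0.0→82.5 °C): 177.8 × 4.18 × 82.5 = 61314 J
Total: 58852 + 61314 = 120166 J = 120 kJ

q = 120 kJ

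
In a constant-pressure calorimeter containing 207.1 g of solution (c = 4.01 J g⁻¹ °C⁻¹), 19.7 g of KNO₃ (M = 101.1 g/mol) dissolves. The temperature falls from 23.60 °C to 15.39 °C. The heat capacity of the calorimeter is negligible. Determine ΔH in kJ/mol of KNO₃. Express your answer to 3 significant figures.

|ΔT| = |15.39 − 23.60| = 8.21 °C
|q_surr| = (207.1 × 4.01) × 8.21 = 830.471 × 8.21 = 6818 J
n(KNO₃) = 19.7 / 101.1 = 0.1949 mol
Temperature fell, so q_rxn = +|q_surr| = 6.818 kJ
ΔH = q_rxn / n = 34.98 kJ/mol

ΔH = 35.0 kJ/mol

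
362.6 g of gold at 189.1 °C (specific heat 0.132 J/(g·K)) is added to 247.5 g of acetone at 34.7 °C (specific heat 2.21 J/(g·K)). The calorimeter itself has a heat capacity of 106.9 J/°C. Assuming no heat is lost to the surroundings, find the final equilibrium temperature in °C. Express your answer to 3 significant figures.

Heat lost by gold = heat gained by acetone + calorimeter.
(362.6)(0.132)(189.1 − T) = [(247.5)(2.21) + 106.9](T − 34.7)
47.8632 (189.1 − T) = 653.875 (T − 34.7)
9050.9 − 47.8632 T = 653.875 T − 22689
31739.9 = 701.7382 T
T = 45.23 °C

T_f = 45.2 °C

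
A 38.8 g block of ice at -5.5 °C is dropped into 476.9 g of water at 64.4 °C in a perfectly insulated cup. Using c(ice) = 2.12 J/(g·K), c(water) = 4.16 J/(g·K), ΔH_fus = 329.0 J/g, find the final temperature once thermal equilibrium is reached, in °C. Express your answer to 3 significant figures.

T_f = 53.4 °C

Heat to bring ice to 0 °C and melt it: q₁ = 38.8×2.12×5.5 + 38.8×329.0 = 13218 J
Heat the water can supply cooling to 0 °C: 476.9×4.16×64.4 = 127763 J > q₁, so all ice melts.
Energy balance: 476.9×4.16×(64.4 − T) = 13218 + 38.8×4.16×(T − 0)
1983.904(64.4 − T) = 13218 + 161.408 T
127763 − 13218 = 2145.312 T
T = 114545 / 2145.312 = 53.39 °C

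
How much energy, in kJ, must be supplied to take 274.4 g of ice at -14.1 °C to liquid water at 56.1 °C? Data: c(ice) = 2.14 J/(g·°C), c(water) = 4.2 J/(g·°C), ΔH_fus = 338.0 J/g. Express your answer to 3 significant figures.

q1 (heat ice -14.1→0.0 °C): 274.4 × 2.14 × 14.1 = 8280 J
q2 (melt at 0 °C): 274.4 × 338.0 = 92747 J
q3 (heat water 0.0→56.1 °C): 274.4 × 4.2 × 56.1 = 64654 J
Total: 8280 + 92747 + 64654 = 165681 J = 166 kJ

q = 166 kJ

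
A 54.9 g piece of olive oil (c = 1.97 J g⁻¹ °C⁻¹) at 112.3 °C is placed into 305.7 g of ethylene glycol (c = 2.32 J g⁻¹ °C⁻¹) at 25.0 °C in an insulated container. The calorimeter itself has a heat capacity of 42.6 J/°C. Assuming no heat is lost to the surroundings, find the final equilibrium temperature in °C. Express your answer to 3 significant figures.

Heat lost by olive oil = heat gained by ethylene glycol + calorimeter.
(54.9)(1.97)(112.3 − T) = [(305.7)(2.32) + 42.6](T − 25.0)
108.153 (112.3 − T) = 751.824 (T − 25.0)
12146 − 108.153 T = 751.824 T − 18796
30942 = 859.977 T
T = 35.98 °C

T_f = 36.0 °C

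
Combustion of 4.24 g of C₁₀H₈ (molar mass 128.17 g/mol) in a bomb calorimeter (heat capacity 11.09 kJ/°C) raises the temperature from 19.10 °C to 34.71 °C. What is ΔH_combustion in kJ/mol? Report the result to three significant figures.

ΔH = -5230 kJ/mol

ΔT = 34.71 − 19.10 = 15.61 °C
q_cal = C_cal × ΔT = 11.09 × 15.61 = 173.1149 kJ
n = 4.24 / 128.17 = 0.03308 mol
q_rxn = −q_cal = -173.1149 kJ
ΔH = -173.1149 / 0.03308 = -5233 kJ/mol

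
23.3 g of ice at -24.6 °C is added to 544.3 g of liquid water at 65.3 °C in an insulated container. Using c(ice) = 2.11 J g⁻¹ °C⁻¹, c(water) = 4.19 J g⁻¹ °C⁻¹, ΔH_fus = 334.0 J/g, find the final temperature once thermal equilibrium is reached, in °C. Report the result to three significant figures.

T_f = 58.8 °C

Heat to bring ice to 0 °C and melt it: q₁ = 23.3×2.11×24.6 + 23.3×334.0 = 8991.6 J
Heat the water can supply cooling to 0 °C: 544.3×4.19×65.3 = 148924 J > q₁, so all ice melts.
Energy balance: 544.3×4.19×(65.3 − T) = 8991.6 + 23.3×4.19×(T − 0)
2280.617(65.3 − T) = 8991.6 + 97.627 T
148924 − 8991.6 = 2378.244 T
T = 139932.4 / 2378.244 = 58.84 °C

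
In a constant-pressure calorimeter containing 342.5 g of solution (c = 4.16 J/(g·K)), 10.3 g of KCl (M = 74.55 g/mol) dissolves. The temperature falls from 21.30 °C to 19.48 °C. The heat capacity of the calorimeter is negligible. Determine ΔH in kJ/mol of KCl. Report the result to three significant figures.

ΔH = 18.8 kJ/mol

|ΔT| = |19.48 − 21.30| = 1.82 °C
|q_surr| = (342.5 × 4.16) × 1.82 = 1424.8 × 1.82 = 2593 J
n(KCl) = 10.3 / 74.55 = 0.1382 mol
Temperature fell, so q_rxn = +|q_surr| = 2.593 kJ
ΔH = q_rxn / n = 18.76 kJ/mol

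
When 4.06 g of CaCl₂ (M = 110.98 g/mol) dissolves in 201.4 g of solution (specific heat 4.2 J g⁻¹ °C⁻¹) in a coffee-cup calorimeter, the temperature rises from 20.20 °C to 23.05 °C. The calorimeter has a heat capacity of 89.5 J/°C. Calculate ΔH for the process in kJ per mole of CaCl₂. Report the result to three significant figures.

|ΔT| = |23.05 − 20.20| = 2.85 °C
|q_surr| = (201.4 × 4.2 + 89.5) × 2.85 = 935.38 × 2.85 = 2666 J
n(CaCl₂) = 4.06 / 110.98 = 0.03658 mol
Temperature rose, so q_rxn = −|q_surr| = -2.666 kJ
ΔH = q_rxn / n = -72.88 kJ/mol

ΔH = -72.9 kJ/mol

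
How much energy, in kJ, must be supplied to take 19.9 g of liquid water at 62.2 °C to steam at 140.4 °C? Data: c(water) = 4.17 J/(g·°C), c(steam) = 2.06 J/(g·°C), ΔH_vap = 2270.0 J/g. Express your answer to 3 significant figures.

q1 (heat water 62.2→100.0 °C): 19.9 × 4.17 × 37.8 = 3137 J
q2 (vaporize at 100 °C): 19.9 × 2270.0 = 45173 J
q3 (heat steam 100.0→140.4 °C): 19.9 × 2.06 × 40.4 = 1656 J
Total: 3137 + 45173 + 1656 = 49966 J = 50.0 kJ

q = 50.0 kJ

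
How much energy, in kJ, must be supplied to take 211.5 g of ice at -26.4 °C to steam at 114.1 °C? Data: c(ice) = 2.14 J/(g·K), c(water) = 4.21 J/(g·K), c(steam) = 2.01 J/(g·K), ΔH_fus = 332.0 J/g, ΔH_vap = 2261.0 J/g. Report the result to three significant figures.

q1 (heat ice -26.4→0.0 °C): 211.5 × 2.14 × 26.4 = 11949 J
q2 (melt at 0 °C): 211.5 × 332.0 = 70218 J
q3 (heat water 0.0→100.0 °C): 211.5 × 4.21 × 100.0 = 89042 J
q4 (vaporize at 100 °C): 211.5 × 2261.0 = 478202 J
q5 (heat steam 100.0→114.1 °C): 211.5 × 2.01 × 14.1 = 5994 J
Total: 11949 + 70218 + 89042 + 478202 + 5994 = 655405 J = 655 kJ

q = 655 kJ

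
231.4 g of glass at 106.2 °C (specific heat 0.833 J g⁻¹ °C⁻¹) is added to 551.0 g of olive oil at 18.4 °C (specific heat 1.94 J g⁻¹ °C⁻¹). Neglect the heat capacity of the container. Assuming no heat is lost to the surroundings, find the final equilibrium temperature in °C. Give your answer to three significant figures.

Heat lost by glass = heat gained by olive oil.
(231.4)(0.833)(106.2 − T) = (551.0)(1.94)(T − 18.4)
192.7562 (106.2 − T) = 1068.94 (T − 18.4)
20471 − 192.7562 T = 1068.94 T − 19668
40139 = 1261.6962 T
T = 31.81 °C

T_f = 31.8 °C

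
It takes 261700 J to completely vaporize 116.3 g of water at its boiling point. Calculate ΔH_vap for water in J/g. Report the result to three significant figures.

ΔH_vap = 2250 J/g

ΔH_vap = q / m = 261700 / 116.3 = 2250 J/g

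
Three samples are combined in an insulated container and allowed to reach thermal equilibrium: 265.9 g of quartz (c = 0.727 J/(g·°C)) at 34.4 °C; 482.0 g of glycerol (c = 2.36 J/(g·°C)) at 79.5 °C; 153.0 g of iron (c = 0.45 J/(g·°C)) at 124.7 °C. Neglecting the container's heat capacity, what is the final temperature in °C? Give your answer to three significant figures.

T_f = 75.5 °C

Σ mᵢcᵢ(T − Tᵢ) = 0  ⇒  T = Σ mᵢcᵢTᵢ / Σ mᵢcᵢ
Σ mᵢcᵢ = 265.9×0.727 + 482.0×2.36 + 153.0×0.45 = 1399.6793
Σ mᵢcᵢTᵢ = 193.3093×34.4 + 1137.52×79.5 + 68.85×124.7 = 105670
T = 105670 / 1399.6793 = 75.50 °C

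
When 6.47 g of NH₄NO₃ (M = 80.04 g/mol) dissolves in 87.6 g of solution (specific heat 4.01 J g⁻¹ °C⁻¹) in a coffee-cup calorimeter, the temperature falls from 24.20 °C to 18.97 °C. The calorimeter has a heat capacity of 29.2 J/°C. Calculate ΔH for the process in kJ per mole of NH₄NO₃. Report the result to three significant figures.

|ΔT| = |18.97 − 24.20| = 5.23 °C
|q_surr| = (87.6 × 4.01 + 29.2) × 5.23 = 380.476 × 5.23 = 1990 J
n(NH₄NO₃) = 6.47 / 80.04 = 0.08083 mol
Temperature fell, so q_rxn = +|q_surr| = 1.990 kJ
ΔH = q_rxn / n = 24.62 kJ/mol

ΔH = 24.6 kJ/mol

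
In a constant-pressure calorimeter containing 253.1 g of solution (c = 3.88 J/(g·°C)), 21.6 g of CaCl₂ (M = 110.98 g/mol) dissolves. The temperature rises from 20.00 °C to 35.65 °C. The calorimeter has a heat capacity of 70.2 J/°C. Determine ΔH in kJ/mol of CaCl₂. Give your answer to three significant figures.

ΔH = -84.6 kJ/mol

|ΔT| = |35.65 − 20.00| = 15.65 °C
|q_surr| = (253.1 × 3.88 + 70.2) × 15.65 = 1052.228 × 15.65 = 16470 J
n(CaCl₂) = 21.6 / 110.98 = 0.1946 mol
Temperature rose, so q_rxn = −|q_surr| = -16.47 kJ
ΔH = q_rxn / n = -84.64 kJ/mol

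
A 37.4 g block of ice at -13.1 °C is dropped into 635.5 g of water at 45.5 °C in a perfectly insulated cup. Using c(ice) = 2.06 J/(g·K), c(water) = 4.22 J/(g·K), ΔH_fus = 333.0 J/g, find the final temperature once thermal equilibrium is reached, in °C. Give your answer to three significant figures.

T_f = 38.2 °C

Heat to bring ice to 0 °C and melt it: q₁ = 37.4×2.06×13.1 + 37.4×333.0 = 13463 J
Heat the water can supply cooling to 0 °C: 635.5×4.22×45.5 = 122022 J > q₁, so all ice melts.
Energy balance: 635.5×4.22×(45.5 − T) = 13463 + 37.4×4.22×(T − 0)
2681.81(45.5 − T) = 13463 + 157.828 T
122022 − 13463 = 2839.638 T
T = 108559 / 2839.638 = 38.23 °C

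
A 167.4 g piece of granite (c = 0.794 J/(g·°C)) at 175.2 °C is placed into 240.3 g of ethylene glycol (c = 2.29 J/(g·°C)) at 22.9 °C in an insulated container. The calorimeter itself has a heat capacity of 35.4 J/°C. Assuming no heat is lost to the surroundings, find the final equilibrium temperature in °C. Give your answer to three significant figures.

Heat lost by granite = heat gained by ethylene glycol + calorimeter.
(167.4)(0.794)(175.2 − T) = [(240.3)(2.29) + 35.4](T − 22.9)
132.9156 (175.2 − T) = 585.687 (T − 22.9)
23287 − 132.9156 T = 585.687 T − 13412
36699 = 718.6026 T
T = 51.07 °C

T_f = 51.1 °C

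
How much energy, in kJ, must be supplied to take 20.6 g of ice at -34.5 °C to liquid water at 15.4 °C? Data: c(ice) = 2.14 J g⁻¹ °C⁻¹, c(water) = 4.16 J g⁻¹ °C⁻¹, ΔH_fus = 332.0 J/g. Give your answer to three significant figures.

q = 9.68 kJ

q1 (heat ice -34.5→0.0 °C): 20.6 × 2.14 × 34.5 = 1521 J
q2 (melt at 0 °C): 20.6 × 332.0 = 6839 J
q3 (heat water 0.0→15.4 °C): 20.6 × 4.16 × 15.4 = 1320 J
Total: 1521 + 6839 + 1320 = 9680 J = 9.68 kJ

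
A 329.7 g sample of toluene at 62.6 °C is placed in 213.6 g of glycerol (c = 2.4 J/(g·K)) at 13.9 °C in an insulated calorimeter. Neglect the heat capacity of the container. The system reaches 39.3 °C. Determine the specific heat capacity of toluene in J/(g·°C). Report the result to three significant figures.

q_gained = (213.6 × 2.4) × (39.3 − 13.9) = 13021.1 J
q_lost = 329.7 × c × (62.6 − 39.3) = 7682.01 c
Set equal: c = 13021.1 / 7682.01 = 1.70 J/(g·°C)

c = 1.70 J/(g·°C)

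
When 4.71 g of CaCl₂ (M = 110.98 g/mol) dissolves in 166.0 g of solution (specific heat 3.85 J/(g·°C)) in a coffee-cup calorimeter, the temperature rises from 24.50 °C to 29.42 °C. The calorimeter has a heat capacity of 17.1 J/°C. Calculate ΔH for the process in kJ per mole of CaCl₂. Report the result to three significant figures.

|ΔT| = |29.42 − 24.50| = 4.92 °C
|q_surr| = (166.0 × 3.85 + 17.1) × 4.92 = 656.2 × 4.92 = 3229 J
n(CaCl₂) = 4.71 / 110.98 = 0.04244 mol
Temperature rose, so q_rxn = −|q_surr| = -3.229 kJ
ΔH = q_rxn / n = -76.08 kJ/mol

ΔH = -76.1 kJ/mol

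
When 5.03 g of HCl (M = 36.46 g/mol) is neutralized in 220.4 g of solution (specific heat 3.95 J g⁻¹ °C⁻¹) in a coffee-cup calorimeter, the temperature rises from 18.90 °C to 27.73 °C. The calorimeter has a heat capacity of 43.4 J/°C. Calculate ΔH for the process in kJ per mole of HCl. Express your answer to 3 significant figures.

ΔH = -58.5 kJ/mol

|ΔT| = |27.73 − 18.90| = 8.83 °C
|q_surr| = (220.4 × 3.95 + 43.4) × 8.83 = 913.98 × 8.83 = 8070 J
n(HCl) = 5.03 / 36.46 = 0.1380 mol
Temperature rose, so q_rxn = −|q_surr| = -8.070 kJ
ΔH = q_rxn / n = -58.48 kJ/mol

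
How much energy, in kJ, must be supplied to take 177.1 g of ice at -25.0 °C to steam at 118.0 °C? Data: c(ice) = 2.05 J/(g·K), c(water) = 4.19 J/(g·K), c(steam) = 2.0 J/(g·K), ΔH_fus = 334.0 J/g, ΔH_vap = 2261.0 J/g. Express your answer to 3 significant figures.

q1 (heat ice -25.0→0.0 °C): 177.1 × 2.05 × 25.0 = 9076 J
q2 (melt at 0 °C): 177.1 × 334.0 = 59151 J
q3 (heat water 0.0→100.0 °C): 177.1 × 4.19 × 100.0 = 74205 J
q4 (vaporize at 100 °C): 177.1 × 2261.0 = 400423 J
q5 (heat steam 100.0→118.0 °C): 177.1 × 2.0 × 18.0 = 6376 J
Total: 9076 + 59151 + 74205 + 400423 + 6376 = 549231 J = 549 kJ

q = 549 kJ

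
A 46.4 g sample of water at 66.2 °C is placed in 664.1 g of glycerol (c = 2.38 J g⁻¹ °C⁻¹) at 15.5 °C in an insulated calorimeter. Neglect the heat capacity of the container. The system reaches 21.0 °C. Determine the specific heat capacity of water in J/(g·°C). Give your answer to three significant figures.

c = 4.14 J/(g·°C)

q_gained = (664.1 × 2.38) × (21.0 − 15.5) = 8693 J
q_lost = 46.4 × c × (66.2 − 21.0) = 2097.28 c
Set equal: c = 8693 / 2097.28 = 4.14 J/(g·°C)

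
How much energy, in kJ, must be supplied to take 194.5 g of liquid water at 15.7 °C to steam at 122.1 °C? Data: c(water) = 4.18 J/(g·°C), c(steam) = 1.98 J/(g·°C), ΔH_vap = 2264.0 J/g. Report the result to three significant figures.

q = 517 kJ

q1 (heat water 15.7→100.0 °C): 194.5 × 4.18 × 84.3 = 68537 J
q2 (vaporize at 100 °C): 194.5 × 2264.0 = 440348 J
q3 (heat steam 100.0→122.1 °C): 194.5 × 1.98 × 22.1 = 8511 J
Total: 68537 + 440348 + 8511 = 517396 J = 517 kJ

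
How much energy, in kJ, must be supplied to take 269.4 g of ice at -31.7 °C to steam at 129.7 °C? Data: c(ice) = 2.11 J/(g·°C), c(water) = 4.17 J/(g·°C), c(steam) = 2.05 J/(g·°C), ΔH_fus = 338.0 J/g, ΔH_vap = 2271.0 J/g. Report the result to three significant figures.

q = 850 kJ

q1 (heat ice -31.7→0.0 °C): 269.4 × 2.11 × 31.7 = 18019 J
q2 (melt at 0 °C): 269.4 × 338.0 = 91057 J
q3 (heat water 0.0→100.0 °C): 269.4 × 4.17 × 100.0 = 112340 J
q4 (vaporize at 100 °C): 269.4 × 2271.0 = 611807 J
q5 (heat steam 100.0→129.7 °C): 269.4 × 2.05 × 29.7 = 16402 J
Total: 18019 + 91057 + 112340 + 611807 + 16402 = 849625 J = 850 kJ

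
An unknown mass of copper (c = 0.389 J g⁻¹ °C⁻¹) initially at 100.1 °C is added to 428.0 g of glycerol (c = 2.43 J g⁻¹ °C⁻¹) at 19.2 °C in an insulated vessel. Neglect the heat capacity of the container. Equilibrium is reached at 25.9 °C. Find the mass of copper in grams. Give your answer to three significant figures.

m = 241 g

q_gained = (428.0 × 2.43) × (25.9 − 19.2) = 6968 J
q_lost = m × 0.389 × (100.1 − 25.9) = 28.8638 m
m = 6968 / 28.8638 = 241 g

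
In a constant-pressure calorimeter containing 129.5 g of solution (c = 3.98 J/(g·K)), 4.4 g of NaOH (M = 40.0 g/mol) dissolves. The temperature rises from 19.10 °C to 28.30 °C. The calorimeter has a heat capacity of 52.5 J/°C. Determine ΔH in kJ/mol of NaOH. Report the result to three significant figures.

ΔH = -47.5 kJ/mol

|ΔT| = |28.30 − 19.10| = 9.20 °C
|q_surr| = (129.5 × 3.98 + 52.5) × 9.20 = 567.91 × 9.20 = 5225 J
n(NaOH) = 4.4 / 40.0 = 0.1100 mol
Temperature rose, so q_rxn = −|q_surr| = -5.225 kJ
ΔH = q_rxn / n = -47.50 kJ/mol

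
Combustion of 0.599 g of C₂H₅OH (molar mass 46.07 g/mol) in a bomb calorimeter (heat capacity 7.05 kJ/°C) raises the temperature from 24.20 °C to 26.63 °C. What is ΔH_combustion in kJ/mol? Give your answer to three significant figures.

ΔH = -1320 kJ/mol

ΔT = 26.63 − 24.20 = 2.43 °C
q_cal = C_cal × ΔT = 7.05 × 2.43 = 17.1315 kJ
n = 0.599 / 46.07 = 0.01300 mol
q_rxn = −q_cal = -17.1315 kJ
ΔH = -17.1315 / 0.01300 = -1318 kJ/mol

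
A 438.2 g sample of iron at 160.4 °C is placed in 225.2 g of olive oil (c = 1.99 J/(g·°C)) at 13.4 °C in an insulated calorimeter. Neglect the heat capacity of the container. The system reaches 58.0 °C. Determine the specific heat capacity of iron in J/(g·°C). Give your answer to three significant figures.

q_gained = (225.2 × 1.99) × (58.0 − 13.4) = 19990 J
q_lost = 438.2 × c × (160.4 − 58.0) = 44871.68 c
Set equal: c = 19990 / 44871.68 = 0.445 J/(g·°C)

c = 0.445 J/(g·°C)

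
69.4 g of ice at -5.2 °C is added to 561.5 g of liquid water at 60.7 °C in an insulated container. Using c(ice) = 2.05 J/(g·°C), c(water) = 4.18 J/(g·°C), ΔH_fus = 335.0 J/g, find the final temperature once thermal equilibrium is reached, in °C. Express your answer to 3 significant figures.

Heat to bring ice to 0 °C and melt it: q₁ = 69.4×2.05×5.2 + 69.4×335.0 = 23989 J
Heat the water can supply cooling to 0 °C: 561.5×4.18×60.7 = 142467 J > q₁, so all ice melts.
Energy balance: 561.5×4.18×(60.7 − T) = 23989 + 69.4×4.18×(T − 0)
2347.07(60.7 − T) = 23989 + 290.092 T
142467 − 23989 = 2637.162 T
T = 118478 / 2637.162 = 44.93 °C

T_f = 44.9 °C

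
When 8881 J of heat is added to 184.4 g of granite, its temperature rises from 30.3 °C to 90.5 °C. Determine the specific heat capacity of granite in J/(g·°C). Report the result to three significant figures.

c = 0.800 J/(g·°C)

c = q / (m ΔT) = 8881 / (184.4 × 60.2)
c = 8881 / 11100.88 = 0.800 J/(g·°C)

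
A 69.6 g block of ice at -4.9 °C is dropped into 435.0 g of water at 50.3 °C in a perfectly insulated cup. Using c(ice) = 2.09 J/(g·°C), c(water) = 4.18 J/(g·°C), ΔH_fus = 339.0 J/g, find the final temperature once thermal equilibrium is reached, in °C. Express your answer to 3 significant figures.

T_f = 31.8 °C

Heat to bring ice to 0 °C and melt it: q₁ = 69.6×2.09×4.9 + 69.6×339.0 = 24307 J
Heat the water can supply cooling to 0 °C: 435.0×4.18×50.3 = 91460.5 J > q₁, so all ice melts.
Energy balance: 435.0×4.18×(50.3 − T) = 24307 + 69.6×4.18×(T − 0)
1818.3(50.3 − T) = 24307 + 290.928 T
91460.5 − 24307 = 2109.228 T
T = 67153.5 / 2109.228 = 31.84 °C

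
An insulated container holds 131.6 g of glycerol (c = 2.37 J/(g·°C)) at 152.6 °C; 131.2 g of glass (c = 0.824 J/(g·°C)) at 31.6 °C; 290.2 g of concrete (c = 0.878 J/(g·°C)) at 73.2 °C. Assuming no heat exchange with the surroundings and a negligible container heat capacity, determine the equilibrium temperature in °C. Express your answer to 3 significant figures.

Σ mᵢcᵢ(T − Tᵢ) = 0  ⇒  T = Σ mᵢcᵢTᵢ / Σ mᵢcᵢ
Σ mᵢcᵢ = 131.6×2.37 + 131.2×0.824 + 290.2×0.878 = 674.7964
Σ mᵢcᵢTᵢ = 311.892×152.6 + 108.1088×31.6 + 254.7956×73.2 = 69662
T = 69662 / 674.7964 = 103.2 °C

T_f = 103 °C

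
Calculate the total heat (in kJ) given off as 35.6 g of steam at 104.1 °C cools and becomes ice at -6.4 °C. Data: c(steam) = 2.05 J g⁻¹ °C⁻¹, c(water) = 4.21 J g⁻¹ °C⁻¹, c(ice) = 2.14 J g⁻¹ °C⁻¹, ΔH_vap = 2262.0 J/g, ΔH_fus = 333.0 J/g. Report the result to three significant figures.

q = 108 kJ

q1 (cool steam 104.1→100 °C): 35.6 × 2.05 × 4.1 = 299 J
q2 (condense at 100 °C): 35.6 × 2262.0 = 80527 J
q3 (cool water 100→0 °C): 35.6 × 4.21 × 100.0 = 14988 J
q4 (freeze at 0 °C): 35.6 × 333.0 = 11855 J
q5 (cool ice 0→-6.4 °C): 35.6 × 2.14 × 6.4 = 488 J
Total: 299 + 80527 + 14988 + 11855 + 488 = 108157 J = 108 kJ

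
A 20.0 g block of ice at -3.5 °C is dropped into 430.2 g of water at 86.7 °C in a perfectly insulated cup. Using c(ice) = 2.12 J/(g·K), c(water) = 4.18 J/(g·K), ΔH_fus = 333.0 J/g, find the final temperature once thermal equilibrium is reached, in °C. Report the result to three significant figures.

Heat to bring ice to 0 °C and melt it: q₁ = 20.0×2.12×3.5 + 20.0×333.0 = 6808.4 J
Heat the water can supply cooling to 0 °C: 430.2×4.18×86.7 = 155907 J > q₁, so all ice melts.
Energy balance: 430.2×4.18×(86.7 − T) = 6808.4 + 20.0×4.18×(T − 0)
1798.236(86.7 − T) = 6808.4 + 83.6 T
155907 − 6808.4 = 1881.836 T
T = 149098.6 / 1881.836 = 79.23 °C

T_f = 79.2 °C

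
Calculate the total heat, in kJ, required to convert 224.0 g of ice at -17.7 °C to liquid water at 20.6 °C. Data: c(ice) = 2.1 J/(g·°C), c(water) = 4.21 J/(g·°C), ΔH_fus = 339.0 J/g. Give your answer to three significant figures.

q = 104 kJ

q1 (heat ice -17.7→0.0 °C): 224.0 × 2.1 × 17.7 = 8326 J
q2 (melt at 0 °C): 224.0 × 339.0 = 75936 J
q3 (heat water 0.0→20.6 °C): 224.0 × 4.21 × 20.6 = 19427 J
Total: 8326 + 75936 + 19427 = 103689 J = 104 kJ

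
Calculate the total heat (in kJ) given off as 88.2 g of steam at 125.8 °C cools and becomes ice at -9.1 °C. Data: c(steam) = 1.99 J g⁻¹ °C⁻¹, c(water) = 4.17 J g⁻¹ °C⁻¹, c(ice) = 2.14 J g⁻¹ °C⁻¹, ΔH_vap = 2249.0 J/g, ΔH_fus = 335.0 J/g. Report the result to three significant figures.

q1 (cool steam 125.8→100 °C): 88.2 × 1.99 × 25.8 = 4528 J
q2 (condense at 100 °C): 88.2 × 2249.0 = 198362 J
q3 (cool water 100→0 °C): 88.2 × 4.17 × 100.0 = 36779 J
q4 (freeze at 0 °C): 88.2 × 335.0 = 29547 J
q5 (cool ice 0→-9.1 °C): 88.2 × 2.14 × 9.1 = 1718 J
Total: 4528 + 198362 + 36779 + 29547 + 1718 = 270934 J = 271 kJ

q = 271 kJ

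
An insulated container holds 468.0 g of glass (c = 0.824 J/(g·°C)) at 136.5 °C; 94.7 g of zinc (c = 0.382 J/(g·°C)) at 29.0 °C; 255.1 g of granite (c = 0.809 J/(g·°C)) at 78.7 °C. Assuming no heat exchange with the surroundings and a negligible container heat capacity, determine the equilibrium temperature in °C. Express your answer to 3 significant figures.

Σ mᵢcᵢ(T − Tᵢ) = 0  ⇒  T = Σ mᵢcᵢTᵢ / Σ mᵢcᵢ
Σ mᵢcᵢ = 468.0×0.824 + 94.7×0.382 + 255.1×0.809 = 628.1833
Σ mᵢcᵢTᵢ = 385.632×136.5 + 36.1754×29.0 + 206.3759×78.7 = 69930
T = 69930 / 628.1833 = 111.3 °C

T_f = 111 °C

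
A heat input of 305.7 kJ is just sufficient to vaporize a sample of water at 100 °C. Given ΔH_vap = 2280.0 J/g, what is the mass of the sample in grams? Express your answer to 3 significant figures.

m = 134 g

m = q / ΔH_vap = 305700 J / 2280.0 J/g = 134 g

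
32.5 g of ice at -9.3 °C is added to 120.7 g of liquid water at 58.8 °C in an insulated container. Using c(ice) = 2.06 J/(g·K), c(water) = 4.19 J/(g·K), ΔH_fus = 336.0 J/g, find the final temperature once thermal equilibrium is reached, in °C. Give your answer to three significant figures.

Heat to bring ice to 0 °C and melt it: q₁ = 32.5×2.06×9.3 + 32.5×336.0 = 11543 J
Heat the water can supply cooling to 0 °C: 120.7×4.19×58.8 = 29737.1 J > q₁, so all ice melts.
Energy balance: 120.7×4.19×(58.8 − T) = 11543 + 32.5×4.19×(T − 0)
505.733(58.8 − T) = 11543 + 136.175 T
29737.1 − 11543 = 641.908 T
T = 18194.1 / 641.908 = 28.34 °C

T_f = 28.3 °C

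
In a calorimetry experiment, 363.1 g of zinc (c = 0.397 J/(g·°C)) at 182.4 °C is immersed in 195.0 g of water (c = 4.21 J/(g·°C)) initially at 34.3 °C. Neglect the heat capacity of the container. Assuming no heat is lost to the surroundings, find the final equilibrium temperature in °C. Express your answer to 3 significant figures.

Heat lost by zinc = heat gained by water.
(363.1)(0.397)(182.4 − T) = (195.0)(4.21)(T − 34.3)
144.1507 (182.4 − T) = 820.95 (T − 34.3)
26293 − 144.1507 T = 820.95 T − 28159
54452 = 965.1007 T
T = 56.42 °C

T_f = 56.4 °C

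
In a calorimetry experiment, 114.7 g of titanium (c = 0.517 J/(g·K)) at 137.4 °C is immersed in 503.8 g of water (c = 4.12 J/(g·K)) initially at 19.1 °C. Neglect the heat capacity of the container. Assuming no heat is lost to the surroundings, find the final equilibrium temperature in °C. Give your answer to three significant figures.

Heat lost by titanium = heat gained by water.
(114.7)(0.517)(137.4 − T) = (503.8)(4.12)(T − 19.1)
59.2999 (137.4 − T) = 2075.656 (T − 19.1)
8147.8 − 59.2999 T = 2075.656 T − 39645
47792.8 = 2134.9559 T
T = 22.39 °C

T_f = 22.4 °C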